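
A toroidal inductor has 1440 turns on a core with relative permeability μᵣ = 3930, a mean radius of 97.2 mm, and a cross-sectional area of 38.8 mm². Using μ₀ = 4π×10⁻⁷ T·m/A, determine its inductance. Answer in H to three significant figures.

L ≈ 0.651 H

For a thin toroid, L = μ₀μᵣN²A/(2πR).
L = (4π×10⁻⁷)(3930)(1440)²(3.880×10^-5) / (2π×9.720×10^-2 m) = 0.6506 H.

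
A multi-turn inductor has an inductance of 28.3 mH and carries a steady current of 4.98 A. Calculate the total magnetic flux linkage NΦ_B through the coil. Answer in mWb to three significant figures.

From L = NΦ_B/I, the flux linkage is NΦ_B = LI.
NΦ_B = (2.830×10^-2 H)(4.98 A) = 0.1409 Wb.

NΦ_B ≈ 141 mWb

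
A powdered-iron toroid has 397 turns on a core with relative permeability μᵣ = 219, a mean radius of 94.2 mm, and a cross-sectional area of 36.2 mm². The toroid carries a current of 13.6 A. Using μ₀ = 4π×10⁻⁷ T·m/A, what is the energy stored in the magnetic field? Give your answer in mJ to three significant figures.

U ≈ 245 mJ

L = μ₀μᵣN²A/(2πR) = (4π×10⁻⁷)(219)(397)²(3.620×10^-5)/(2π×9.420×10^-2) = 2.653×10^-3 H.
U = ½LI² = ½(2.653×10^-3)(13.6)² = 0.2453 J.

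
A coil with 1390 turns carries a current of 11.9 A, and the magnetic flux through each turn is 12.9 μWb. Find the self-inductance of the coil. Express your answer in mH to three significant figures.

Self-inductance is defined by L = NΦ_B/I (flux linkage over current).
L = (1390)(1.290×10^-5 Wb)/(11.9 A) = 1.507×10^-3 H.

L ≈ 1.51 mH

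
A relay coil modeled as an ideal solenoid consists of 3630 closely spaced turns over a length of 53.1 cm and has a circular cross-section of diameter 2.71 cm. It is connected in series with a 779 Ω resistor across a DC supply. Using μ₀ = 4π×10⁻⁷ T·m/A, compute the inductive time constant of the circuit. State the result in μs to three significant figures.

A = π(d/2)² = π(1.355×10^-2 m)² = 5.768×10^-4 m².
L = μ₀N²A/ℓ = (4π×10⁻⁷)(3630)²(5.768×10^-4)/(0.531) = 1.799×10^-2 H.
τ = L/R = (1.799×10^-2)/(779) = 2.309×10^-5 s.

τ ≈ 23.1 μs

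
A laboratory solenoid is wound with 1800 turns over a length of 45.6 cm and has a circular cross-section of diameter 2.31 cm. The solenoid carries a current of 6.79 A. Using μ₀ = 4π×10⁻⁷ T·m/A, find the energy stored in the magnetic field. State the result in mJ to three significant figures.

U ≈ 86.3 mJ

A = π(d/2)² = π(1.155×10^-2 m)² = 4.191×10^-4 m².
L = μ₀N²A/ℓ = (4π×10⁻⁷)(1800)²(4.191×10^-4)/(0.456) = 3.742×10^-3 H.
U = ½LI² = ½(3.742×10^-3)(6.79)² = 8.626×10^-2 J.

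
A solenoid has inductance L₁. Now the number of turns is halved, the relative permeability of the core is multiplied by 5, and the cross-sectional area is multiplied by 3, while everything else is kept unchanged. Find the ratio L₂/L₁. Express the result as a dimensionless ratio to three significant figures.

For a solenoid, L ∝ μᵣN²A/ℓ.
L₂/L₁ = (0.5)^2 × (5) × (3) = 3.75.

L₂/L₁ = 3.75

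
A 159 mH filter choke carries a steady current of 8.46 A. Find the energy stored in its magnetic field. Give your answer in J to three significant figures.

Stored magnetic energy: U = ½LI².
U = ½(0.159 H)(8.46 A)² = 5.69 J.

U ≈ 5.69 J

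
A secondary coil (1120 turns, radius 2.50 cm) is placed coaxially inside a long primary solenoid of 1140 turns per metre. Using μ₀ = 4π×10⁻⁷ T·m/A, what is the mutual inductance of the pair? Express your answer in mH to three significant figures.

The outer solenoid produces a uniform field B₁ = μ₀n₁I₁ across the inner coil,
so the flux linkage is N₂Φ = N₂B₁A₂ = μ₀n₁N₂A₂·I₁, giving M = μ₀n₁N₂A₂.
A₂ = πr² = π(2.500×10^-2 m)² = 1.963×10^-3 m².
M = (4π×10⁻⁷)(1140)(1120)(1.963×10^-3) = 3.150×10^-3 H.

M ≈ 3.15 mH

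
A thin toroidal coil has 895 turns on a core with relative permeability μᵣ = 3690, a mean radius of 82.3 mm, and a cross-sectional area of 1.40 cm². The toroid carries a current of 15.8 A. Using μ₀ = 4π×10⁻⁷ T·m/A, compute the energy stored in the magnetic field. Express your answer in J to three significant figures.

L = μ₀μᵣN²A/(2πR) = (4π×10⁻⁷)(3690)(895)²(1.400×10^-4)/(2π×8.230×10^-2) = 1.006 H.
U = ½LI² = ½(1.006)(15.8)² = 125.5 J.

U ≈ 126 J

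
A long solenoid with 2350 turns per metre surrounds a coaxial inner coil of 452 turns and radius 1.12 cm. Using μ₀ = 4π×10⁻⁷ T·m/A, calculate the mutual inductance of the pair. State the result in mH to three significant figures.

The outer solenoid produces a uniform field B₁ = μ₀n₁I₁ across the inner coil,
so the flux linkage is N₂Φ = N₂B₁A₂ = μ₀n₁N₂A₂·I₁, giving M = μ₀n₁N₂A₂.
A₂ = πr² = π(1.120×10^-2 m)² = 3.941×10^-4 m².
M = (4π×10⁻⁷)(2350)(452)(3.941×10^-4) = 5.260×10^-4 H.

M ≈ 0.526 mH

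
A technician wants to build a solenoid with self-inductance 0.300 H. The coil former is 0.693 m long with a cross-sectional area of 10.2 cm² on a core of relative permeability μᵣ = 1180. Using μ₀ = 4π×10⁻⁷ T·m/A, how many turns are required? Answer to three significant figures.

A = 10.2 cm² = 1.020×10^-3 m².
From L = μ₀μᵣN²A/ℓ, N = √(Lℓ / (μ₀μᵣA)).
N = √[(0.3)(0.693) / ((4π×10⁻⁷)(1180)×1.020×10^-3)] = √(1.3746×10^5) ≈ 370.8.

N ≈ 371 turns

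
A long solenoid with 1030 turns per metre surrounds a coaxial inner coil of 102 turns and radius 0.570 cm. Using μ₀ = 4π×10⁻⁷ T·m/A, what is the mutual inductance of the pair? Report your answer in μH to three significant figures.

M ≈ 13.5 μH

The outer solenoid produces a uniform field B₁ = μ₀n₁I₁ across the inner coil,
so the flux linkage is N₂Φ = N₂B₁A₂ = μ₀n₁N₂A₂·I₁, giving M = μ₀n₁N₂A₂.
A₂ = πr² = π(5.700×10^-3 m)² = 1.021×10^-4 m².
M = (4π×10⁻⁷)(1030)(102)(1.021×10^-4) = 1.348×10^-5 H.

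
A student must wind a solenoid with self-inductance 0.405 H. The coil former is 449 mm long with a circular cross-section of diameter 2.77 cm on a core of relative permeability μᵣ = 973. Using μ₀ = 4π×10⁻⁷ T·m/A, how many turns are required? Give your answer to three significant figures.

A = π(d/2)² = π(1.385×10^-2 m)² = 6.026×10^-4 m².
From L = μ₀μᵣN²A/ℓ, N = √(Lℓ / (μ₀μᵣA)).
N = √[(0.405)(0.449) / ((4π×10⁻⁷)(973)×6.026×10^-4)] = √(2.468×10^5) ≈ 496.8.

N ≈ 497 turns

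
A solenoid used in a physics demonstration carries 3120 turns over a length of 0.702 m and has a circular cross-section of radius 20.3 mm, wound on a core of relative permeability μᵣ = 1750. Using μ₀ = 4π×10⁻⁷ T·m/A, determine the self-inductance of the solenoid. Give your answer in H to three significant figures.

A = πr² = π(2.030×10^-2 m)² = 1.2946×10^-3 m².
For a long solenoid, L = μ₀μᵣN²A/ℓ.
L = (4π×10⁻⁷)(1750)(3120)²(1.2946×10^-3)/(0.702 m) = 39.48 H.

L ≈ 39.5 H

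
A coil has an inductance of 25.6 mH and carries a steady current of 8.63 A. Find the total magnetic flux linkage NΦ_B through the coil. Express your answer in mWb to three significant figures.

NΦ_B ≈ 221 mWb

From L = NΦ_B/I, the flux linkage is NΦ_B = LI.
NΦ_B = (2.560×10^-2 H)(8.63 A) = 0.2209 Wb.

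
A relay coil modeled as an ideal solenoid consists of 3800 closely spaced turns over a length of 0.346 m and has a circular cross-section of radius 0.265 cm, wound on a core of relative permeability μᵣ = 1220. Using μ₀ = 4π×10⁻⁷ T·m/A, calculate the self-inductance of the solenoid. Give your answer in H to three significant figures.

A = πr² = π(2.650×10^-3 m)² = 2.206×10^-5 m².
For a long solenoid, L = μ₀μᵣN²A/ℓ.
L = (4π×10⁻⁷)(1220)(3800)²(2.206×10^-5)/(0.346 m) = 1.412 H.

L ≈ 1.41 H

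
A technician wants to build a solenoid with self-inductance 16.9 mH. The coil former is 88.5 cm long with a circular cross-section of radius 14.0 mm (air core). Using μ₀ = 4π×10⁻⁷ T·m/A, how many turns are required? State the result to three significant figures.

A = πr² = π(1.400×10^-2 m)² = 6.158×10^-4 m².
From L = μ₀N²A/ℓ, N = √(Lℓ / (μ₀A)).
N = √[(1.690×10^-2)(0.885) / ((4π×10⁻⁷)×6.158×10^-4)] = √(1.933×10^7) ≈ 4396.5.

N ≈ 4400 turns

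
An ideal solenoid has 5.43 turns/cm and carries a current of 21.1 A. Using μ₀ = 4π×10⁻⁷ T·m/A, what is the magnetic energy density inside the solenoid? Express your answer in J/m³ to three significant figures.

u ≈ 82.5 J/m³

B = μ₀nI = (4π×10⁻⁷)(543)(21.1) = 1.440×10^-2 T.
u = B²/(2μ₀) = (1.440×10^-2)²/(2×4π×10⁻⁷) = 82.48 J/m³.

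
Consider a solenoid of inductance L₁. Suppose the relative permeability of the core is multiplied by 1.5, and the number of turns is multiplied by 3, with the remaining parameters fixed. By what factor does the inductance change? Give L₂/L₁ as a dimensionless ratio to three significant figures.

For a solenoid, L ∝ μᵣN²A/ℓ.
L₂/L₁ = (1.5) × (3)^2 = 13.5.

L₂/L₁ = 13.5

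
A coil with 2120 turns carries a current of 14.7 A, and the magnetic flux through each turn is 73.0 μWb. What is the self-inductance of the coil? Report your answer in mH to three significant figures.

Self-inductance is defined by L = NΦ_B/I (flux linkage over current).
L = (2120)(7.300×10^-5 Wb)/(14.7 A) = 1.053×10^-2 H.

L ≈ 10.5 mH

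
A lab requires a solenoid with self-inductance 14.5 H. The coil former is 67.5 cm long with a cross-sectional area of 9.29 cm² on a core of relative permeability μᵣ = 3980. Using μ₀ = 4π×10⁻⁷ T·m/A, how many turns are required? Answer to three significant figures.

A = 9.29 cm² = 9.290×10^-4 m².
From L = μ₀μᵣN²A/ℓ, N = √(Lℓ / (μ₀μᵣA)).
N = √[(14.5)(0.675) / ((4π×10⁻⁷)(3980)×9.290×10^-4)] = √(2.107×10^6) ≈ 1451.4.

N ≈ 1450 turns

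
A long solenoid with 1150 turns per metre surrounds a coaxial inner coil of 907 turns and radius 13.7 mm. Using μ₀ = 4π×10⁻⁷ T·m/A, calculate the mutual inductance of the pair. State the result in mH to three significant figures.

The outer solenoid produces a uniform field B₁ = μ₀n₁I₁ across the inner coil,
so the flux linkage is N₂Φ = N₂B₁A₂ = μ₀n₁N₂A₂·I₁, giving M = μ₀n₁N₂A₂.
A₂ = πr² = π(1.370×10^-2 m)² = 5.896×10^-4 m².
M = (4π×10⁻⁷)(1150)(907)(5.896×10^-4) = 7.729×10^-4 H.

M ≈ 0.773 mH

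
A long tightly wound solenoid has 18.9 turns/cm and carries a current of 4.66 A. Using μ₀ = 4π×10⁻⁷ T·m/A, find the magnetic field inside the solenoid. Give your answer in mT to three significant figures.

B ≈ 11.1 mT

Inside a long solenoid, B = μ₀nI.
B = (4π×10⁻⁷)(1.890×10^3 m⁻¹)(4.66 A) = 1.107×10^-2 T.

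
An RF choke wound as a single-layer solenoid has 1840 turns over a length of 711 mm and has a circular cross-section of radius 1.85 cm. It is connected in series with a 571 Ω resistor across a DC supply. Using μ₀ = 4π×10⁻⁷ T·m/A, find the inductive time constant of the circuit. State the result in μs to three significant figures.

τ ≈ 11.3 μs

A = πr² = π(1.850×10^-2 m)² = 1.075×10^-3 m².
L = μ₀N²A/ℓ = (4π×10⁻⁷)(1840)²(1.075×10^-3)/(0.711) = 6.434×10^-3 H.
τ = L/R = (6.434×10^-3)/(571) = 1.127×10^-5 s.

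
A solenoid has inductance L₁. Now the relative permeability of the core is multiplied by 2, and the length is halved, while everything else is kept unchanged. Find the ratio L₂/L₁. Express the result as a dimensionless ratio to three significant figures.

For a solenoid, L ∝ μᵣN²A/ℓ.
L₂/L₁ = (2) × (0.5)^-1 = 4.00.

L₂/L₁ = 4.00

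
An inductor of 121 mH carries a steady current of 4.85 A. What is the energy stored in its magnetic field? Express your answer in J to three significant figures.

Stored magnetic energy: U = ½LI².
U = ½(0.121 H)(4.85 A)² = 1.423 J.

U ≈ 1.42 J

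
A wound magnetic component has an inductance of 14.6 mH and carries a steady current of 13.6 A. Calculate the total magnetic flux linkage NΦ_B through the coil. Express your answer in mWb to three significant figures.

From L = NΦ_B/I, the flux linkage is NΦ_B = LI.
NΦ_B = (1.460×10^-2 H)(13.6 A) = 0.1986 Wb.

NΦ_B ≈ 199 mWb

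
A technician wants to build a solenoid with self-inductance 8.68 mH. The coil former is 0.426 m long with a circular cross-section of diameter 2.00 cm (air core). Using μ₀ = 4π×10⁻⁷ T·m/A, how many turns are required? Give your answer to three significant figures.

N ≈ 3060 turns

A = π(d/2)² = π(1.000×10^-2 m)² = 3.142×10^-4 m².
From L = μ₀N²A/ℓ, N = √(Lℓ / (μ₀A)).
N = √[(8.680×10^-3)(0.426) / ((4π×10⁻⁷)×3.142×10^-4)] = √(9.366×10^6) ≈ 3060.4.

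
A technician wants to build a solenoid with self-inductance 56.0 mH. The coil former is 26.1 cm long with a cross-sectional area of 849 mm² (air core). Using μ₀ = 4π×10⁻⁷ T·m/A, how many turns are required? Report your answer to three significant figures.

A = 849 mm² = 8.490×10^-4 m².
From L = μ₀N²A/ℓ, N = √(Lℓ / (μ₀A)).
N = √[(5.600×10^-2)(0.261) / ((4π×10⁻⁷)×8.490×10^-4)] = √(1.370×10^7) ≈ 3701.3.

N ≈ 3700 turns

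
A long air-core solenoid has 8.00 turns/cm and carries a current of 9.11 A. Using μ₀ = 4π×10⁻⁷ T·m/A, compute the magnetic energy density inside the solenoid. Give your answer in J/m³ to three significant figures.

u ≈ 33.4 J/m³

B = μ₀nI = (4π×10⁻⁷)(800)(9.11) = 9.158×10^-3 T.
u = B²/(2μ₀) = (9.158×10^-3)²/(2×4π×10⁻⁷) = 33.37 J/m³.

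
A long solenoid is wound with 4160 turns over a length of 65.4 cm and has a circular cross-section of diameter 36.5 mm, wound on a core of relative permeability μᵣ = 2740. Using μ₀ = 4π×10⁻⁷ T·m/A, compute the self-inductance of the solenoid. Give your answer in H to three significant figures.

L ≈ 95.3 H

A = π(d/2)² = π(1.825×10^-2 m)² = 1.046×10^-3 m².
For a long solenoid, L = μ₀μᵣN²A/ℓ.
L = (4π×10⁻⁷)(2740)(4160)²(1.046×10^-3)/(0.654 m) = 95.33 H.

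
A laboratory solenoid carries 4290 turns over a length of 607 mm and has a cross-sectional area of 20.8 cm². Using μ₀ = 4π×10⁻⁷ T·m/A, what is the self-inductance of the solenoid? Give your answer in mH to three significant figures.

A = 20.8 cm² = 2.080×10^-3 m².
For a long solenoid, L = μ₀N²A/ℓ.
L = (4π×10⁻⁷)(4290)²(2.080×10^-3)/(0.607 m) = 7.924997×10^-2 H.

L ≈ 79.2 mH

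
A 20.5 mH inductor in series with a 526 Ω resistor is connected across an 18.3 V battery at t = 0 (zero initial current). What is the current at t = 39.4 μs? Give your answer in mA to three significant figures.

τ = L/R = 2.050×10^-2/526 = 3.897×10^-5 s; final current I_∞ = ε/R = 18.3/526 = 3.479×10^-2 A.
I(t) = I_∞(1 − e^(−t/τ)) with t/τ = 1.011.
I = (3.479×10^-2)(1 − e^(−1.011)) = 2.213×10^-2 A.

I ≈ 22.1 mA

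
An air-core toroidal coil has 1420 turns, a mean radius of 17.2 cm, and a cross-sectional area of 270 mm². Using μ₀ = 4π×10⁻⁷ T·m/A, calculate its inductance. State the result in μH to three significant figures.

For a thin toroid, L = μ₀N²A/(2πR).
L = (4π×10⁻⁷)(1420)²(2.700×10^-4) / (2π×0.172 m) = 6.331×10^-4 H.

L ≈ 633 μH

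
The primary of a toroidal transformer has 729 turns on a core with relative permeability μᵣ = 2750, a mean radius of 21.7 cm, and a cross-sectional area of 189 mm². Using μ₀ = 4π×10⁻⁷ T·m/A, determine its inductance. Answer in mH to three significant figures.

For a thin toroid, L = μ₀μᵣN²A/(2πR).
L = (4π×10⁻⁷)(2750)(729)²(1.890×10^-4) / (2π×0.217 m) = 0.2546 H.

L ≈ 255 mH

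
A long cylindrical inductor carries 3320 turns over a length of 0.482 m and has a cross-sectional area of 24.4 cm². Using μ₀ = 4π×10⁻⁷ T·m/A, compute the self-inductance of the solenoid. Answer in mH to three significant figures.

A = 24.4 cm² = 2.440×10^-3 m².
For a long solenoid, L = μ₀N²A/ℓ.
L = (4π×10⁻⁷)(3320)²(2.440×10^-3)/(0.482 m) = 7.012×10^-2 H.

L ≈ 70.1 mH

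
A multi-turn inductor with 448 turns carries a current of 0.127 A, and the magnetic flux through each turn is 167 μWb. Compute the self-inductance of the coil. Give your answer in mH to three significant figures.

Self-inductance is defined by L = NΦ_B/I (flux linkage over current).
L = (448)(1.670×10^-4 Wb)/(0.127 A) = 0.5891 H.

L ≈ 589 mH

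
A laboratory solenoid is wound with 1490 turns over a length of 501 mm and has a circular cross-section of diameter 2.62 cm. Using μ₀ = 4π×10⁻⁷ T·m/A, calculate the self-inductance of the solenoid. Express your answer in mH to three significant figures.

L ≈ 3.00 mH

A = π(d/2)² = π(1.310×10^-2 m)² = 5.391×10^-4 m².
For a long solenoid, L = μ₀N²A/ℓ.
L = (4π×10⁻⁷)(1490)²(5.391×10^-4)/(0.501 m) = 3.002×10^-3 H.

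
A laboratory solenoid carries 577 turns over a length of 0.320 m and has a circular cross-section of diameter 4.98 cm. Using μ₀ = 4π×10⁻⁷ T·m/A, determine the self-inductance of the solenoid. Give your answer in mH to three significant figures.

A = π(d/2)² = π(2.490×10^-2 m)² = 1.948×10^-3 m².
For a long solenoid, L = μ₀N²A/ℓ.
L = (4π×10⁻⁷)(577)²(1.948×10^-3)/(0.32 m) = 2.547×10^-3 H.

L ≈ 2.55 mH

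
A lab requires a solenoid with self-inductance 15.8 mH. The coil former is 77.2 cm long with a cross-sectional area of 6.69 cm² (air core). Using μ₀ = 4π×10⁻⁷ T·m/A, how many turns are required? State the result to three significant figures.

N ≈ 3810 turns

A = 6.69 cm² = 6.690×10^-4 m².
From L = μ₀N²A/ℓ, N = √(Lℓ / (μ₀A)).
N = √[(1.580×10^-2)(0.772) / ((4π×10⁻⁷)×6.690×10^-4)] = √(1.451×10^7) ≈ 3809.1.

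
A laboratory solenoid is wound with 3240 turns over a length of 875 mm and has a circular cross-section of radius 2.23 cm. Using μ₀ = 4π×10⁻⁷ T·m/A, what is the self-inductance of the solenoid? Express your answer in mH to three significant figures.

L ≈ 23.6 mH

A = πr² = π(2.230×10^-2 m)² = 1.562×10^-3 m².
For a long solenoid, L = μ₀N²A/ℓ.
L = (4π×10⁻⁷)(3240)²(1.562×10^-3)/(0.875 m) = 2.355×10^-2 H.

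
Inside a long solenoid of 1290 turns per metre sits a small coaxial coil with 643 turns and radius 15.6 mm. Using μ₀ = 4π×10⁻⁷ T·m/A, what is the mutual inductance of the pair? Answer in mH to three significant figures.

M ≈ 0.797 mH

The outer solenoid produces a uniform field B₁ = μ₀n₁I₁ across the inner coil,
so the flux linkage is N₂Φ = N₂B₁A₂ = μ₀n₁N₂A₂·I₁, giving M = μ₀n₁N₂A₂.
A₂ = πr² = π(1.560×10^-2 m)² = 7.645×10^-4 m².
M = (4π×10⁻⁷)(1290)(643)(7.645×10^-4) = 7.969×10^-4 H.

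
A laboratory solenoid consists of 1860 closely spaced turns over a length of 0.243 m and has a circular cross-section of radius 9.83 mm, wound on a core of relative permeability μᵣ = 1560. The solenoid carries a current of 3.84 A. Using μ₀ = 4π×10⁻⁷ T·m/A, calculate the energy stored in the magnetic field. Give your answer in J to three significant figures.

U ≈ 62.5 J

A = πr² = π(9.830×10^-3 m)² = 3.036×10^-4 m².
L = μ₀μᵣN²A/ℓ = (4π×10⁻⁷)(1560)(1860)²(3.036×10^-4)/(0.243) = 8.472 H.
U = ½LI² = ½(8.472)(3.84)² = 62.47 J.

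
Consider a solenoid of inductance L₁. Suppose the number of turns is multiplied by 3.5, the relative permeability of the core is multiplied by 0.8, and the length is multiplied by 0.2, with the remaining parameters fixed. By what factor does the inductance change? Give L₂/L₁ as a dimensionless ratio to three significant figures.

For a solenoid, L ∝ μᵣN²A/ℓ.
L₂/L₁ = (3.5)^2 × (0.8) × (0.2)^-1 = 49.0.

L₂/L₁ = 49.0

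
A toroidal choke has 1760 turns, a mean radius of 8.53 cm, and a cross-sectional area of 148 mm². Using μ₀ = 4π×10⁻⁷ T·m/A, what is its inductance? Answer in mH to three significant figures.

For a thin toroid, L = μ₀N²A/(2πR).
L = (4π×10⁻⁷)(1760)²(1.480×10^-4) / (2π×8.530×10^-2 m) = 1.0749×10^-3 H.

L ≈ 1.07 mH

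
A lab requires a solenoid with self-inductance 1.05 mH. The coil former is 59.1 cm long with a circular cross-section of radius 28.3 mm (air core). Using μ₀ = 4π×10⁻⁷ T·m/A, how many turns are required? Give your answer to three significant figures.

N ≈ 443 turns

A = πr² = π(2.830×10^-2 m)² = 2.516×10^-3 m².
From L = μ₀N²A/ℓ, N = √(Lℓ / (μ₀A)).
N = √[(1.050×10^-3)(0.591) / ((4π×10⁻⁷)×2.516×10^-3)] = √(1.963×10^5) ≈ 443.0.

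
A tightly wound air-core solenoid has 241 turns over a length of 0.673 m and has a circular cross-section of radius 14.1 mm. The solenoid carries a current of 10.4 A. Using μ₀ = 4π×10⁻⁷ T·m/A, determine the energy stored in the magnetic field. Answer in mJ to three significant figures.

A = πr² = π(1.410×10^-2 m)² = 6.246×10^-4 m².
L = μ₀N²A/ℓ = (4π×10⁻⁷)(241)²(6.246×10^-4)/(0.673) = 6.774×10^-5 H.
U = ½LI² = ½(6.774×10^-5)(10.4)² = 3.663×10^-3 J.

U ≈ 3.66 mJ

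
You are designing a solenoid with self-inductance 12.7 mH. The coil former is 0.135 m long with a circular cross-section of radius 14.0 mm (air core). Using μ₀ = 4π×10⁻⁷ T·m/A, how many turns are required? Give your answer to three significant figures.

N ≈ 1490 turns

A = πr² = π(1.400×10^-2 m)² = 6.158×10^-4 m².
From L = μ₀N²A/ℓ, N = √(Lℓ / (μ₀A)).
N = √[(1.270×10^-2)(0.135) / ((4π×10⁻⁷)×6.158×10^-4)] = √(2.216×10^6) ≈ 1488.5.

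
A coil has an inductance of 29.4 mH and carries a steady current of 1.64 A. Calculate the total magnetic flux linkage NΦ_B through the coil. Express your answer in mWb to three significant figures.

NΦ_B ≈ 48.2 mWb

From L = NΦ_B/I, the flux linkage is NΦ_B = LI.
NΦ_B = (2.940×10^-2 H)(1.64 A) = 4.822×10^-2 Wb.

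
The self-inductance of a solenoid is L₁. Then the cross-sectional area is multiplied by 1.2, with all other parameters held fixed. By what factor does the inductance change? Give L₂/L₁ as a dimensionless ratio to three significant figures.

L₂/L₁ = 1.20

For a solenoid, L ∝ μᵣN²A/ℓ.
L₂/L₁ = (1.2) = 1.20.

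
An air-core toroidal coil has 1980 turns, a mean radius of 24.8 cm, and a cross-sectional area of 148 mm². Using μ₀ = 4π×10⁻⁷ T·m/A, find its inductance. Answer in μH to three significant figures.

L ≈ 468 μH

For a thin toroid, L = μ₀N²A/(2πR).
L = (4π×10⁻⁷)(1980)²(1.480×10^-4) / (2π×0.248 m) = 4.679×10^-4 H.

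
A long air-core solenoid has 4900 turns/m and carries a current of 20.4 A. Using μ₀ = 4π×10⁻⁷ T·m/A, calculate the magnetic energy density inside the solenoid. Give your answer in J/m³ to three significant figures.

B = μ₀nI = (4π×10⁻⁷)(4.900×10^3)(20.4) = 0.1256 T.
u = B²/(2μ₀) = (0.1256)²/(2×4π×10⁻⁷) = 6.278×10^3 J/m³.

u ≈ 6280 J/m³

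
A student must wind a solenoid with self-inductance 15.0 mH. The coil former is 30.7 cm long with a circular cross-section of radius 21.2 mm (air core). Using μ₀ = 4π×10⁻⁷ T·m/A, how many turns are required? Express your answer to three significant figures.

A = πr² = π(2.120×10^-2 m)² = 1.412×10^-3 m².
From L = μ₀N²A/ℓ, N = √(Lℓ / (μ₀A)).
N = √[(1.500×10^-2)(0.307) / ((4π×10⁻⁷)×1.412×10^-3)] = √(2.595×10^6) ≈ 1611.0.

N ≈ 1610 turns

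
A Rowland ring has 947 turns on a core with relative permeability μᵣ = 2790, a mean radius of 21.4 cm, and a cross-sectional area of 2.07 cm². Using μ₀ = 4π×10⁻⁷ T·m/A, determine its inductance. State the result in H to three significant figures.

For a thin toroid, L = μ₀μᵣN²A/(2πR).
L = (4π×10⁻⁷)(2790)(947)²(2.070×10^-4) / (2π×0.214 m) = 0.4841 H.

L ≈ 0.484 H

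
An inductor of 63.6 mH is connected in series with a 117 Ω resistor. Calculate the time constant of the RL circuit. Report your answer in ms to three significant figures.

τ ≈ 0.544 ms

τ = L/R = (6.360×10^-2 H)/(117 Ω) = 5.436×10^-4 s.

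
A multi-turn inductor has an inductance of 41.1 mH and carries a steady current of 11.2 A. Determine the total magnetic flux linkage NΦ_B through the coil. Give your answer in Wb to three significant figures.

From L = NΦ_B/I, the flux linkage is NΦ_B = LI.
NΦ_B = (4.110×10^-2 H)(11.2 A) = 0.4603 Wb.

NΦ_B ≈ 0.460 Wb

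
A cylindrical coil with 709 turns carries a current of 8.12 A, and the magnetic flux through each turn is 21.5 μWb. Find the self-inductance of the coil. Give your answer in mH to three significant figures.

L ≈ 1.88 mH

Self-inductance is defined by L = NΦ_B/I (flux linkage over current).
L = (709)(2.150×10^-5 Wb)/(8.12 A) = 1.877×10^-3 H.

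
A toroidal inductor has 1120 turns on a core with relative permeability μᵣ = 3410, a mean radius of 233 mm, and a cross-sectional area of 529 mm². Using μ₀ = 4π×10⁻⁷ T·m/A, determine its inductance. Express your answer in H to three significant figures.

For a thin toroid, L = μ₀μᵣN²A/(2πR).
L = (4π×10⁻⁷)(3410)(1120)²(5.290×10^-4) / (2π×0.233 m) = 1.942 H.

L ≈ 1.94 H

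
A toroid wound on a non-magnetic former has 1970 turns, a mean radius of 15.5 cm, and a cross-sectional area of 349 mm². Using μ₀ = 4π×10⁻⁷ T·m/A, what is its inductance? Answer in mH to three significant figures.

For a thin toroid, L = μ₀N²A/(2πR).
L = (4π×10⁻⁷)(1970)²(3.490×10^-4) / (2π×0.155 m) = 1.748×10^-3 H.

L ≈ 1.75 mH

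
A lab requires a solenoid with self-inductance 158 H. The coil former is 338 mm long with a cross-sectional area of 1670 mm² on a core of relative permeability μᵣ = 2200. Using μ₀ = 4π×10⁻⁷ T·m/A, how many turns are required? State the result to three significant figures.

A = 1670 mm² = 1.670×10^-3 m².
From L = μ₀μᵣN²A/ℓ, N = √(Lℓ / (μ₀μᵣA)).
N = √[(158)(0.338) / ((4π×10⁻⁷)(2200)×1.670×10^-3)] = √(1.157×10^7) ≈ 3401.0.

N ≈ 3400 turns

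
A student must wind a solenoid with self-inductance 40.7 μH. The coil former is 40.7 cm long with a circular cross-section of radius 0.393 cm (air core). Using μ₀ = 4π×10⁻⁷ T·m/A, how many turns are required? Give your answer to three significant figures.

A = πr² = π(3.930×10^-3 m)² = 4.852×10^-5 m².
From L = μ₀N²A/ℓ, N = √(Lℓ / (μ₀A)).
N = √[(4.070×10^-5)(0.407) / ((4π×10⁻⁷)×4.852×10^-5)] = √(2.717×10^5) ≈ 521.2.

N ≈ 521 turns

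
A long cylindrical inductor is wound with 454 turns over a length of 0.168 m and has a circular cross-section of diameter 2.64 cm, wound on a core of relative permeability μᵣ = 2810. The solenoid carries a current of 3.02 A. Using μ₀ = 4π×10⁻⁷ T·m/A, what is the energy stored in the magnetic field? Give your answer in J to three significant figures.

U ≈ 10.8 J

A = π(d/2)² = π(1.320×10^-2 m)² = 5.474×10^-4 m².
L = μ₀μᵣN²A/ℓ = (4π×10⁻⁷)(2810)(454)²(5.474×10^-4)/(0.168) = 2.371 H.
U = ½LI² = ½(2.371)(3.02)² = 10.81 J.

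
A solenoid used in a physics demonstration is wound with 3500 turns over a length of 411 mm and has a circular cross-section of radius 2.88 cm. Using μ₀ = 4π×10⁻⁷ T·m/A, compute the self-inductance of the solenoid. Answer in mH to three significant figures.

A = πr² = π(2.880×10^-2 m)² = 2.606×10^-3 m².
For a long solenoid, L = μ₀N²A/ℓ.
L = (4π×10⁻⁷)(3500)²(2.606×10^-3)/(0.411 m) = 9.760×10^-2 H.

L ≈ 97.6 mH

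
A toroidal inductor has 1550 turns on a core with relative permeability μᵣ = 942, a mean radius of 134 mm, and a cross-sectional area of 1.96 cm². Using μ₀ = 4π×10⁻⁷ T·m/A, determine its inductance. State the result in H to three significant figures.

For a thin toroid, L = μ₀μᵣN²A/(2πR).
L = (4π×10⁻⁷)(942)(1550)²(1.960×10^-4) / (2π×0.134 m) = 0.6621 H.

L ≈ 0.662 H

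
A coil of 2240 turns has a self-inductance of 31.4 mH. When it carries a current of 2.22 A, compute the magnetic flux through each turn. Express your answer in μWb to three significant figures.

From L = NΦ_B/I, the flux per turn is Φ_B = LI/N.
Φ_B = (3.140×10^-2 H)(2.22 A)/2240 = 3.112×10^-5 Wb.

Φ_B ≈ 31.1 μWb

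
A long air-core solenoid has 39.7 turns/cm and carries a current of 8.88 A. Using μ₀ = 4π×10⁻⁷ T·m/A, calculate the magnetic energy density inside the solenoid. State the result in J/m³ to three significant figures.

B = μ₀nI = (4π×10⁻⁷)(3.970×10^3)(8.88) = 4.430×10^-2 T.
u = B²/(2μ₀) = (4.430×10^-2)²/(2×4π×10⁻⁷) = 780.9 J/m³.

u ≈ 781 J/m³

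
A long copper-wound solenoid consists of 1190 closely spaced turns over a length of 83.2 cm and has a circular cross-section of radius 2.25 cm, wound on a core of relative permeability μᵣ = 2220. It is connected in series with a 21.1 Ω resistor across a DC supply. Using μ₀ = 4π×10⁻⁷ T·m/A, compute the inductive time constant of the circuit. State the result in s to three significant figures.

A = πr² = π(2.250×10^-2 m)² = 1.590×10^-3 m².
L = μ₀μᵣN²A/ℓ = (4π×10⁻⁷)(2220)(1190)²(1.590×10^-3)/(0.832) = 7.552 H.
τ = L/R = (7.552)/(21.1) = 0.3579 s.

τ ≈ 0.358 s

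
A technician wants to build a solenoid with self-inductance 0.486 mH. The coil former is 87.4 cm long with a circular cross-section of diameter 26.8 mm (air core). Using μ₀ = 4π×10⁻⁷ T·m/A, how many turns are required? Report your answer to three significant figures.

N ≈ 774 turns

A = π(d/2)² = π(1.340×10^-2 m)² = 5.641×10^-4 m².
From L = μ₀N²A/ℓ, N = √(Lℓ / (μ₀A)).
N = √[(4.860×10^-4)(0.874) / ((4π×10⁻⁷)×5.641×10^-4)] = √(5.992×10^5) ≈ 774.1.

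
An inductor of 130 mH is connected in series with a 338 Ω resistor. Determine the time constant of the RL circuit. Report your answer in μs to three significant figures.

τ = L/R = (0.13 H)/(338 Ω) = 3.846×10^-4 s.

τ ≈ 385 μs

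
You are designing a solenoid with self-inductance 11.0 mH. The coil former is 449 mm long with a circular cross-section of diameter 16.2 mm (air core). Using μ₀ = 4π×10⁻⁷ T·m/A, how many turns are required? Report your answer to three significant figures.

A = π(d/2)² = π(8.100×10^-3 m)² = 2.061×10^-4 m².
From L = μ₀N²A/ℓ, N = √(Lℓ / (μ₀A)).
N = √[(1.100×10^-2)(0.449) / ((4π×10⁻⁷)×2.061×10^-4)] = √(1.907×10^7) ≈ 4366.7.

N ≈ 4370 turns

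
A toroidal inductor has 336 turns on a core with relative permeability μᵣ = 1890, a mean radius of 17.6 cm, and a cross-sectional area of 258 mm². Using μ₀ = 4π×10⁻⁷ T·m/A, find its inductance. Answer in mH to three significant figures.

For a thin toroid, L = μ₀μᵣN²A/(2πR).
L = (4π×10⁻⁷)(1890)(336)²(2.580×10^-4) / (2π×0.176 m) = 6.256×10^-2 H.

L ≈ 62.6 mH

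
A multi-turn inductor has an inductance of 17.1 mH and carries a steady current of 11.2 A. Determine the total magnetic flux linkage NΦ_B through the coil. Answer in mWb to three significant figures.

From L = NΦ_B/I, the flux linkage is NΦ_B = LI.
NΦ_B = (1.710×10^-2 H)(11.2 A) = 0.1915 Wb.

NΦ_B ≈ 192 mWb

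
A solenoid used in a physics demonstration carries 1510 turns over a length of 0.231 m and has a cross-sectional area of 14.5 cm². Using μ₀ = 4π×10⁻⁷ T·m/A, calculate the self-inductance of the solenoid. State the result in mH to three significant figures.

A = 14.5 cm² = 1.450×10^-3 m².
For a long solenoid, L = μ₀N²A/ℓ.
L = (4π×10⁻⁷)(1510)²(1.450×10^-3)/(0.231 m) = 1.799×10^-2 H.

L ≈ 18.0 mH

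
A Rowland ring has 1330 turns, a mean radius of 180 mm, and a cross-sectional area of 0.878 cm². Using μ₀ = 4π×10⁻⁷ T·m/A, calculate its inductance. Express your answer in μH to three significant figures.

L ≈ 173 μH

For a thin toroid, L = μ₀N²A/(2πR).
L = (4π×10⁻⁷)(1330)²(8.780×10^-5) / (2π×0.18 m) = 1.726×10^-4 H.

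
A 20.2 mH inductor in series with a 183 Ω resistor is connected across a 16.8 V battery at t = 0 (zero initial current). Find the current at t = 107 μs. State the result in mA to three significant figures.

τ = L/R = 2.020×10^-2/183 = 1.104×10^-4 s; final current I_∞ = ε/R = 16.8/183 = 9.180×10^-2 A.
I(t) = I_∞(1 − e^(−t/τ)) with t/τ = 0.969.
I = (9.180×10^-2)(1 − e^(−0.969)) = 5.698×10^-2 A.

I ≈ 57.0 mA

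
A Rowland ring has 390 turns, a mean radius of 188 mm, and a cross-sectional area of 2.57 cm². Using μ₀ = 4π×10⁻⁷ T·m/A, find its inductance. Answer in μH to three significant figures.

L ≈ 41.6 μH

For a thin toroid, L = μ₀N²A/(2πR).
L = (4π×10⁻⁷)(390)²(2.570×10^-4) / (2π×0.188 m) = 4.158×10^-5 H.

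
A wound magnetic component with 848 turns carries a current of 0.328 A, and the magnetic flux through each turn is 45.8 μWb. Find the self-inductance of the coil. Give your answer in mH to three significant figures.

Self-inductance is defined by L = NΦ_B/I (flux linkage over current).
L = (848)(4.580×10^-5 Wb)/(0.328 A) = 0.1184 H.

L ≈ 118 mH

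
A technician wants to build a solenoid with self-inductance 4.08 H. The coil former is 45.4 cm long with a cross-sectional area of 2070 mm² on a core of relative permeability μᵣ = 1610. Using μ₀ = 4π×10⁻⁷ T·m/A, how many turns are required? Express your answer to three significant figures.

A = 2070 mm² = 2.070×10^-3 m².
From L = μ₀μᵣN²A/ℓ, N = √(Lℓ / (μ₀μᵣA)).
N = √[(4.08)(0.454) / ((4π×10⁻⁷)(1610)×2.070×10^-3)] = √(4.423×10^5) ≈ 665.1.

N ≈ 665 turns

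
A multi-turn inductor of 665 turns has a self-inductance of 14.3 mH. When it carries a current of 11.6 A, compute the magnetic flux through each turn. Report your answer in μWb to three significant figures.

From L = NΦ_B/I, the flux per turn is Φ_B = LI/N.
Φ_B = (1.430×10^-2 H)(11.6 A)/665 = 2.494×10^-4 Wb.

Φ_B ≈ 249 μWb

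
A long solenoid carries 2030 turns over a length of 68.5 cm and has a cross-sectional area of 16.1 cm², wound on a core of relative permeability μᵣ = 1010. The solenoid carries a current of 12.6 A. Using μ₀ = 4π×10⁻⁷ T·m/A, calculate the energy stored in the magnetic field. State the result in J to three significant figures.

A = 16.1 cm² = 1.610×10^-3 m².
L = μ₀μᵣN²A/ℓ = (4π×10⁻⁷)(1010)(2030)²(1.610×10^-3)/(0.685) = 12.29 H.
U = ½LI² = ½(12.29)(12.6)² = 975.8 J.

U ≈ 976 J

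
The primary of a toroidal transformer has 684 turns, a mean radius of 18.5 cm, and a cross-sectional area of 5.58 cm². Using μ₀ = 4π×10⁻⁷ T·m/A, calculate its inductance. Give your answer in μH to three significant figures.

For a thin toroid, L = μ₀N²A/(2πR).
L = (4π×10⁻⁷)(684)²(5.580×10^-4) / (2π×0.185 m) = 2.822×10^-4 H.

L ≈ 282 μH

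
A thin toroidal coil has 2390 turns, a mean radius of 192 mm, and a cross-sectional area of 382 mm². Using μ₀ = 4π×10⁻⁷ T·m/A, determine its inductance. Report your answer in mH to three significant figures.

L ≈ 2.27 mH

For a thin toroid, L = μ₀N²A/(2πR).
L = (4π×10⁻⁷)(2390)²(3.820×10^-4) / (2π×0.192 m) = 2.273×10^-3 H.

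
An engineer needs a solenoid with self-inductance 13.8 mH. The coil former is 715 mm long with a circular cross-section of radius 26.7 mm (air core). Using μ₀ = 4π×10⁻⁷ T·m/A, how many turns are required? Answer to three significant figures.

N ≈ 1870 turns

A = πr² = π(2.670×10^-2 m)² = 2.240×10^-3 m².
From L = μ₀N²A/ℓ, N = √(Lℓ / (μ₀A)).
N = √[(1.380×10^-2)(0.715) / ((4π×10⁻⁷)×2.240×10^-3)] = √(3.506×10^6) ≈ 1872.4.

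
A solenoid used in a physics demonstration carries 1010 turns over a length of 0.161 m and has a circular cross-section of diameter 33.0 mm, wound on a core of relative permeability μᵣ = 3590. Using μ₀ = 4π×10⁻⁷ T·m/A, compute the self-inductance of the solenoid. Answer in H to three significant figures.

L ≈ 24.4 H

A = π(d/2)² = π(1.650×10^-2 m)² = 8.553×10^-4 m².
For a long solenoid, L = μ₀μᵣN²A/ℓ.
L = (4π×10⁻⁷)(3590)(1010)²(8.553×10^-4)/(0.161 m) = 24.448 H.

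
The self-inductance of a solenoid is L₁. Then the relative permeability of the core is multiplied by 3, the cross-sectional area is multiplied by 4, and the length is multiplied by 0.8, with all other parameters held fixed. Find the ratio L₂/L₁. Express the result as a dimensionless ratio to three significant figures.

For a solenoid, L ∝ μᵣN²A/ℓ.
L₂/L₁ = (3) × (4) × (0.8)^-1 = 15.0.

L₂/L₁ = 15.0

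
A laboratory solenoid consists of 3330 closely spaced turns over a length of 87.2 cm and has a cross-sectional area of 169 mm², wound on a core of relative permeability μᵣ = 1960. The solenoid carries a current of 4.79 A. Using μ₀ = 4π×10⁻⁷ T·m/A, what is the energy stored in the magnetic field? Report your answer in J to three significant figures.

U ≈ 60.7 J

A = 169 mm² = 1.690×10^-4 m².
L = μ₀μᵣN²A/ℓ = (4π×10⁻⁷)(1960)(3330)²(1.690×10^-4)/(0.872) = 5.293 H.
U = ½LI² = ½(5.293)(4.79)² = 60.72 J.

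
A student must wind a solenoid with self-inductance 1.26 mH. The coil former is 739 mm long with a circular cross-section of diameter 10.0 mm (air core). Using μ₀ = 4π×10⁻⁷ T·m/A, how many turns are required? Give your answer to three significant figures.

N ≈ 3070 turns

A = π(d/2)² = π(5.000×10^-3 m)² = 7.854×10^-5 m².
From L = μ₀N²A/ℓ, N = √(Lℓ / (μ₀A)).
N = √[(1.260×10^-3)(0.739) / ((4π×10⁻⁷)×7.854×10^-5)] = √(9.434×10^6) ≈ 3071.6.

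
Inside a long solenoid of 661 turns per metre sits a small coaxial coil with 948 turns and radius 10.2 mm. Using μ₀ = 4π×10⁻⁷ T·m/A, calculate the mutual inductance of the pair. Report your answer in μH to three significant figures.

The outer solenoid produces a uniform field B₁ = μ₀n₁I₁ across the inner coil,
so the flux linkage is N₂Φ = N₂B₁A₂ = μ₀n₁N₂A₂·I₁, giving M = μ₀n₁N₂A₂.
A₂ = πr² = π(1.020×10^-2 m)² = 3.269×10^-4 m².
M = (4π×10⁻⁷)(661)(948)(3.269×10^-4) = 2.574×10^-4 H.

M ≈ 257 μH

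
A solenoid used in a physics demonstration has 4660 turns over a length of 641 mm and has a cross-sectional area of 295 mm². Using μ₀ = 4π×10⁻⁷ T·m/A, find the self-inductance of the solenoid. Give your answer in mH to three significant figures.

L ≈ 12.6 mH

A = 295 mm² = 2.950×10^-4 m².
For a long solenoid, L = μ₀N²A/ℓ.
L = (4π×10⁻⁷)(4660)²(2.950×10^-4)/(0.641 m) = 1.256×10^-2 H.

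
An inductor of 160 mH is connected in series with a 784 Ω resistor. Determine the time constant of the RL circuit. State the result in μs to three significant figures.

τ = L/R = (0.16 H)/(784 Ω) = 2.041×10^-4 s.

τ ≈ 204 μs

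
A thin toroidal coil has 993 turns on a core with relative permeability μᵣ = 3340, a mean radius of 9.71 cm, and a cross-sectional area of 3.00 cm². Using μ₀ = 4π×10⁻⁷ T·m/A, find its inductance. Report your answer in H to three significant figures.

L ≈ 2.04 H

For a thin toroid, L = μ₀μᵣN²A/(2πR).
L = (4π×10⁻⁷)(3340)(993)²(3.000×10^-4) / (2π×9.710×10^-2 m) = 2.035 H.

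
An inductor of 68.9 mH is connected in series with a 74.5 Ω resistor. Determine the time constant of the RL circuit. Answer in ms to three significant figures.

τ ≈ 0.925 ms

τ = L/R = (6.890×10^-2 H)/(74.5 Ω) = 9.248×10^-4 s.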